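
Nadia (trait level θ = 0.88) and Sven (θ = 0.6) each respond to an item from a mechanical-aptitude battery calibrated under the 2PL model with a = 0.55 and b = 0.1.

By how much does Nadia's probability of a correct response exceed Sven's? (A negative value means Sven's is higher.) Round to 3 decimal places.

0.037

P(θ) = 1 / (1 + exp(−a(θ − b)))
P(Nadia) = 0.6056  [exponent 0.4290]
P(Sven) = 0.5683  [exponent 0.2750]
Difference = 0.6056 − 0.5683 = 0.0373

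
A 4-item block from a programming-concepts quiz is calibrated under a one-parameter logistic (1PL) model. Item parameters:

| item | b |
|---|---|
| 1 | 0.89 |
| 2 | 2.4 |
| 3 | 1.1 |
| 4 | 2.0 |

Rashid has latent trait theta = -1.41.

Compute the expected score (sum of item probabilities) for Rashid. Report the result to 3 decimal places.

P(theta) = 1 / (1 + exp(−(theta − b)))
P_1 = 1/(1+e^{2.3000}) = 0.0911
P_2 = 1/(1+e^{3.8100}) = 0.0217
P_3 = 1/(1+e^{2.5100}) = 0.0752
P_4 = 1/(1+e^{3.4100}) = 0.0320
E[score] = 0.0911 + 0.0217 + 0.0752 + 0.0320 = 0.2199

0.220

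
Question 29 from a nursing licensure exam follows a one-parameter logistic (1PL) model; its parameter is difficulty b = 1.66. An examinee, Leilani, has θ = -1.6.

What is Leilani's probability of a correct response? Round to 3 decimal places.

0.037

P(θ) = 1 / (1 + exp(−(θ − b)))
Exponent: (-1.6 − 1.66) = -3.2600
1/(1 + e^{3.2600}) = 0.0370
P = 0.0370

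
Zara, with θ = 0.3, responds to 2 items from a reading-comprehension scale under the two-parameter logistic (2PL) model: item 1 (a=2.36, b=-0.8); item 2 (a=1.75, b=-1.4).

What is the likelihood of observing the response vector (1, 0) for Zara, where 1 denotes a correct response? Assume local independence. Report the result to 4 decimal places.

0.0452

P(θ) = 1 / (1 + exp(−a(θ − b)))
P_1 = 1/(1+e^{-2.5960}) = 0.9306
P_2 = 1/(1+e^{-2.9750}) = 0.9514
L = P_1 × (1−P_2) = 0.9306 × 0.0486 = 0.04520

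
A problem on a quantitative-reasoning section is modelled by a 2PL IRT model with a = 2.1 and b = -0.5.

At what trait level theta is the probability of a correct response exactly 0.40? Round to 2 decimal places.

-0.69

P(theta) = 1 / (1 + exp(−a(theta − b)))
logit = ln(0.4000/0.6000) = -0.4055
theta = b + logit/(a) = -0.5 + (-0.4055)/2.1000 = -0.6931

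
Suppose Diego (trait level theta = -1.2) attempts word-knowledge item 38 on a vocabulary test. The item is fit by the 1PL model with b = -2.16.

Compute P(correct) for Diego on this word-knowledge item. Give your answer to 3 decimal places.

P(theta) = 1 / (1 + exp(−(theta − b)))
Exponent: (-1.2 − (-2.16)) = 0.9600
1/(1 + e^{-0.9600}) = 0.7231
P = 0.7231

0.723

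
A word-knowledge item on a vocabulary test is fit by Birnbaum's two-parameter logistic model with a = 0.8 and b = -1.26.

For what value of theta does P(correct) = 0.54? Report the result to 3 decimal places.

-1.060

P(theta) = 1 / (1 + exp(−a(theta − b)))
logit = ln(0.5400/0.4600) = 0.1603
theta = b + logit/(a) = -1.26 + 0.1603/0.8000 = -1.0596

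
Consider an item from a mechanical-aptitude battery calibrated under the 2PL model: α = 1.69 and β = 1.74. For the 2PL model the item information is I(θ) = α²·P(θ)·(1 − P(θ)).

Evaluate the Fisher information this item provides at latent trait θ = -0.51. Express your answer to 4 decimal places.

0.0610

P = 1/(1+e^{3.8025}) = 0.0218
P(1−P) = 0.0218 × 0.9782 = 0.0214
I = α² × P(1−P) = 1.69² × 0.0214 = 0.06098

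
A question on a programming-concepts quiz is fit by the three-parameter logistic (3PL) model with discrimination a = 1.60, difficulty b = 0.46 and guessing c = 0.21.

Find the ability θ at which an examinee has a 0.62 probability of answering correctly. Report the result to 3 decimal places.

P(θ) = c + (1 − c) · 1 / (1 + exp(−a(θ − b)))
Remove guessing floor: (0.62 − 0.21)/(1 − 0.21) = 0.5190
logit = ln(0.5190/0.4810) = 0.0760
θ = b + logit/(a) = 0.46 + 0.0760/1.6000 = 0.5075

0.507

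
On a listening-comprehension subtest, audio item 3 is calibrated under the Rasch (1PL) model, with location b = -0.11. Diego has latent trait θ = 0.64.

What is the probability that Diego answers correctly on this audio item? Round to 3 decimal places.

0.679

P(θ) = 1 / (1 + exp(−(θ − b)))
Exponent: (0.64 − (-0.11)) = 0.7500
1/(1 + e^{-0.7500}) = 0.6792
P = 0.6792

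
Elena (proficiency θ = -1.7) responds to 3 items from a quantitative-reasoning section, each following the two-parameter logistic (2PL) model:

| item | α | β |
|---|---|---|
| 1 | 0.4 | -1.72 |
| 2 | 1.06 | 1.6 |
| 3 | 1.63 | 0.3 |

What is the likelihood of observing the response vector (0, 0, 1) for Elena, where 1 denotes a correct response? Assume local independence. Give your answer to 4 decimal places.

0.0179

P(θ) = 1 / (1 + exp(−α(θ − β)))
P_1 = 1/(1+e^{-0.0080}) = 0.5020
P_2 = 1/(1+e^{3.4980}) = 0.0294
P_3 = 1/(1+e^{3.2600}) = 0.0370
L = (1−P_1) × (1−P_2) × P_3 = 0.4980 × 0.9706 × 0.0370 = 0.01787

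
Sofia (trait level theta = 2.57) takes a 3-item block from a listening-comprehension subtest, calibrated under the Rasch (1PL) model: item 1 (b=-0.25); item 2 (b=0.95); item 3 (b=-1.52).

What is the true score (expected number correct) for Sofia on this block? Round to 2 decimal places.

2.76

P(theta) = 1 / (1 + exp(−(theta − b)))
P_1 = 1/(1+e^{-2.8200}) = 0.9437
P_2 = 1/(1+e^{-1.6200}) = 0.8348
P_3 = 1/(1+e^{-4.0900}) = 0.9835
E[score] = 0.9437 + 0.8348 + 0.9835 = 2.7621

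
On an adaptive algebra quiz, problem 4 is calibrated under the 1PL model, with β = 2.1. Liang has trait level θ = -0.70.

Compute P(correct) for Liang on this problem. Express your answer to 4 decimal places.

0.0573

P(θ) = 1 / (1 + exp(−(θ − β)))
Exponent: (-0.70 − 2.1) = -2.8000
1/(1 + e^{2.8000}) = 0.0573
P = 0.0573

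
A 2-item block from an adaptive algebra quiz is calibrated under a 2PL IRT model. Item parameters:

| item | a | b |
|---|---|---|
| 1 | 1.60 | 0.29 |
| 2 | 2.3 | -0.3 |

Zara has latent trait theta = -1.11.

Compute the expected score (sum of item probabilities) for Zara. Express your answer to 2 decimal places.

P(theta) = 1 / (1 + exp(−a(theta − b)))
P_1 = 1/(1+e^{2.2400}) = 0.0962
P_2 = 1/(1+e^{1.8630}) = 0.1344
E[score] = 0.0962 + 0.1344 = 0.2306

0.23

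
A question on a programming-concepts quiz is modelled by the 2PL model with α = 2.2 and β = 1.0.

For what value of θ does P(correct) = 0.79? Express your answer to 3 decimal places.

1.602

P(θ) = 1 / (1 + exp(−α(θ − β)))
logit = ln(0.7900/0.2100) = 1.3249
θ = β + logit/(α) = 1.0 + 1.3249/2.2000 = 1.6022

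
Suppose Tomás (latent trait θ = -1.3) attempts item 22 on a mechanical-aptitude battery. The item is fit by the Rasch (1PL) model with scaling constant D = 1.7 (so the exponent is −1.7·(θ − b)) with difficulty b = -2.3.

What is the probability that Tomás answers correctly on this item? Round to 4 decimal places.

0.8455

P(θ) = 1 / (1 + exp(−D·(θ − b)))
Exponent: 1.7 × (-1.3 − (-2.3)) = 1.7000
1/(1 + e^{-1.7000}) = 0.8455
P = 0.8455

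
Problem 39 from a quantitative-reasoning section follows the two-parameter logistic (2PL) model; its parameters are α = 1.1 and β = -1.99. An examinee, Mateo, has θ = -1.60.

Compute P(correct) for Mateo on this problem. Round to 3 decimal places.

P(θ) = 1 / (1 + exp(−α(θ − β)))
Exponent: 1.1 × (-1.60 − (-1.99)) = 0.4290
1/(1 + e^{-0.4290}) = 0.6056

0.606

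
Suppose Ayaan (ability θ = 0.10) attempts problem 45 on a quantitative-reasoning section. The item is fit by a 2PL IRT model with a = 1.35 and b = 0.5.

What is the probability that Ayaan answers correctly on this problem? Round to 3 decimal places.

0.368

P(θ) = 1 / (1 + exp(−a(θ − b)))
Exponent: 1.35 × (0.10 − 0.5) = -0.5400
1/(1 + e^{0.5400}) = 0.3682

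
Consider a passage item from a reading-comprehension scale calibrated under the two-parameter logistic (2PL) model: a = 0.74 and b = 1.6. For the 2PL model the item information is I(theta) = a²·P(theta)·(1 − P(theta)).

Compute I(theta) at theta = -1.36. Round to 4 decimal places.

0.0496

P = 1/(1+e^{2.1904}) = 0.1006
P(1−P) = 0.1006 × 0.8994 = 0.0905
I = a² × P(1−P) = 0.74² × 0.0905 = 0.04955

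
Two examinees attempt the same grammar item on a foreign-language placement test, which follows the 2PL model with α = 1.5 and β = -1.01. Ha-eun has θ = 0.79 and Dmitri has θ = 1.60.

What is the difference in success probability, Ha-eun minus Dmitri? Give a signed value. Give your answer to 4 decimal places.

P(θ) = 1 / (1 + exp(−α(θ − β)))
P(Ha-eun) = 0.9370  [exponent 2.7000]
P(Dmitri) = 0.9804  [exponent 3.9150]
Difference = 0.9370 − 0.9804 = -0.0434

-0.0434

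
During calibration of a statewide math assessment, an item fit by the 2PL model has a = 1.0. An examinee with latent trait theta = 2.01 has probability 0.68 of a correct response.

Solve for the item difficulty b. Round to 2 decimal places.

1.26

P(theta) = 1 / (1 + exp(−a(theta − b)))
logit(0.68) = ln(0.68/0.32) = 0.7538
b = theta − logit/(a) = 2.01 − 0.7538/1.0000 = 1.2562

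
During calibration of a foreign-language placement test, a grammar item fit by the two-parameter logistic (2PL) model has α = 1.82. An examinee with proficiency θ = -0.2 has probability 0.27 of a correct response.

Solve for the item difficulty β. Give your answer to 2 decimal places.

P(θ) = 1 / (1 + exp(−α(θ − β)))
logit(0.27) = ln(0.27/0.73) = -0.9946
β = θ − logit/(α) = -0.2 − (-0.9946)/1.8200 = 0.3465

0.35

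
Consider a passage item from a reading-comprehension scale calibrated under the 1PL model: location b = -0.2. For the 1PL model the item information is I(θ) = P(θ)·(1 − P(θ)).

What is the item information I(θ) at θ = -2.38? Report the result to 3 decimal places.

0.091

P = 1/(1+e^{2.1800}) = 0.1016
P(1−P) = 0.1016 × 0.8984 = 0.0912
I = P(1−P) = 0.09125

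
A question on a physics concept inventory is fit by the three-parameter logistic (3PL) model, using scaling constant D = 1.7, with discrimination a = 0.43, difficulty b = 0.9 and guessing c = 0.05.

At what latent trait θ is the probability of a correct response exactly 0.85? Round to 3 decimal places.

3.190

P(θ) = c + (1 − c) · 1 / (1 + exp(−D·a(θ − b)))
Remove guessing floor: (0.85 − 0.05)/(1 − 0.05) = 0.8421
logit = ln(0.8421/0.1579) = 1.6740
θ = b + logit/(1.7·a) = 0.9 + 1.6740/0.7310 = 3.1900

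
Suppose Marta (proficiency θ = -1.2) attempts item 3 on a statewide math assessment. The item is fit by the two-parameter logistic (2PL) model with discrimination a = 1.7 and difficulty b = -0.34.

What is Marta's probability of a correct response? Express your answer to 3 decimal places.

P(θ) = 1 / (1 + exp(−a(θ − b)))
Exponent: 1.7 × (-1.2 − (-0.34)) = -1.4620
1/(1 + e^{1.4620}) = 0.1882

0.188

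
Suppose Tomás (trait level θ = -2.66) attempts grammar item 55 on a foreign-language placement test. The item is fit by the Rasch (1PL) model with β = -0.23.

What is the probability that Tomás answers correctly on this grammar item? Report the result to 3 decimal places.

P(θ) = 1 / (1 + exp(−(θ − β)))
Exponent: (-2.66 − (-0.23)) = -2.4300
1/(1 + e^{2.4300}) = 0.0809
P = 0.0809

0.081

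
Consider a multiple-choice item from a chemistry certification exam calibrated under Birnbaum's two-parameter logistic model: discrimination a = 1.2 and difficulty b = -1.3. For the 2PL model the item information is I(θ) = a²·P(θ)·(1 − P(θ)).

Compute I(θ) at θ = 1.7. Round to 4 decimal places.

P = 1/(1+e^{-3.6000}) = 0.9734
P(1−P) = 0.9734 × 0.0266 = 0.0259
I = a² × P(1−P) = 1.2² × 0.0259 = 0.03728

0.0373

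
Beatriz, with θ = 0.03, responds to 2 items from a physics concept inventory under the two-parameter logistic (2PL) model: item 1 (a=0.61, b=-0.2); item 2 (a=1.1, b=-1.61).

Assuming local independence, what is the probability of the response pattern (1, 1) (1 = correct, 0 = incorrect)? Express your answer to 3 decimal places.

P(θ) = 1 / (1 + exp(−a(θ − b)))
P_1 = 1/(1+e^{-0.1403}) = 0.5350
P_2 = 1/(1+e^{-1.8040}) = 0.8586
L = P_1 × P_2 = 0.5350 × 0.8586 = 0.45938

0.459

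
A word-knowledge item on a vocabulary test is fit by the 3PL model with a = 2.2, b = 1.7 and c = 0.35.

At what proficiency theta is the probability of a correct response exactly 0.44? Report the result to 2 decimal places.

0.87

P(theta) = c + (1 − c) · 1 / (1 + exp(−a(theta − b)))
Remove guessing floor: (0.44 − 0.35)/(1 − 0.35) = 0.1385
logit = ln(0.1385/0.8615) = -1.8281
theta = b + logit/(a) = 1.7 + (-1.8281)/2.2000 = 0.8690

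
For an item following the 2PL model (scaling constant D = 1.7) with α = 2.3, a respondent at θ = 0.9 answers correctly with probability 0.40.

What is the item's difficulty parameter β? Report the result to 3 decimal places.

P(θ) = 1 / (1 + exp(−D·α(θ − β)))
logit(0.40) = ln(0.40/0.60) = -0.4055
β = θ − logit/(1.7·α) = 0.9 − (-0.4055)/3.9100 = 1.0037

1.004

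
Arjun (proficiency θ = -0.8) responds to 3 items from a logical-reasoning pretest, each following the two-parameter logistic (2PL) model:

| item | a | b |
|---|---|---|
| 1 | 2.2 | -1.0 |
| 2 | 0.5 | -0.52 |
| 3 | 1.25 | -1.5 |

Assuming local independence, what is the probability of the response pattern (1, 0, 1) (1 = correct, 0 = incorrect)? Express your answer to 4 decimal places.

P(θ) = 1 / (1 + exp(−a(θ − b)))
P_1 = 1/(1+e^{-0.4400}) = 0.6083
P_2 = 1/(1+e^{0.1400}) = 0.4651
P_3 = 1/(1+e^{-0.8750}) = 0.7058
L = P_1 × (1−P_2) × P_3 = 0.6083 × 0.5349 × 0.7058 = 0.22965

0.2297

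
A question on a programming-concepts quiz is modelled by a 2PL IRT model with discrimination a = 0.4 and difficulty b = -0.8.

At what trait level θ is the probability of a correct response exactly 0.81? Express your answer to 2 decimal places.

2.83

P(θ) = 1 / (1 + exp(−a(θ − b)))
logit = ln(0.8100/0.1900) = 1.4500
θ = b + logit/(a) = -0.8 + 1.4500/0.4000 = 2.8250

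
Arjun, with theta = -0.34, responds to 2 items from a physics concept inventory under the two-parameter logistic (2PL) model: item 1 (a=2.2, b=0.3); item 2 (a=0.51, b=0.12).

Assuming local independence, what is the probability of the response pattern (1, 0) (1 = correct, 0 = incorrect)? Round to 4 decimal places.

0.1097

P(theta) = 1 / (1 + exp(−a(theta − b)))
P_1 = 1/(1+e^{1.4080}) = 0.1965
P_2 = 1/(1+e^{0.2346}) = 0.4416
L = P_1 × (1−P_2) = 0.1965 × 0.5584 = 0.10975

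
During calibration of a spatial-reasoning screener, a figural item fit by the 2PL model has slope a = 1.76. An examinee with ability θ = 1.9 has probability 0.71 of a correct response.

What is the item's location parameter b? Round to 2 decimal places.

P(θ) = 1 / (1 + exp(−a(θ − b)))
logit(0.71) = ln(0.71/0.29) = 0.8954
b = θ − logit/(a) = 1.9 − 0.8954/1.7600 = 1.3913

1.39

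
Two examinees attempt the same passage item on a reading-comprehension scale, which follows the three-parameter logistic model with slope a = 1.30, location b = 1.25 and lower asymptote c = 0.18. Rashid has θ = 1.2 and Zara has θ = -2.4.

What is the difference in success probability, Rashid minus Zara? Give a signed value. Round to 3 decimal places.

0.390

P(θ) = c + (1 − c) · 1 / (1 + exp(−a(θ − b)))
P(Rashid) = 0.5767  [exponent -0.0650]
P(Zara) = 0.1871  [exponent -4.7450]
Difference = 0.5767 − 0.1871 = 0.3896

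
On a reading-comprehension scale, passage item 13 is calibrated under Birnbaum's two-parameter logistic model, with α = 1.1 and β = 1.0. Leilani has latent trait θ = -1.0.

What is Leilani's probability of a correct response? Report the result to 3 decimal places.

P(θ) = 1 / (1 + exp(−α(θ − β)))
Exponent: 1.1 × (-1.0 − 1.0) = -2.2000
1/(1 + e^{2.2000}) = 0.0998

0.100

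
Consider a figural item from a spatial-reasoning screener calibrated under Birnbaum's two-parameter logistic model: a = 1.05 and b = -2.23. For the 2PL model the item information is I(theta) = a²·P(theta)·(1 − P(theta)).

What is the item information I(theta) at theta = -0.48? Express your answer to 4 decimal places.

0.1306

P = 1/(1+e^{-1.8375}) = 0.8627
P(1−P) = 0.8627 × 0.1373 = 0.1185
I = a² × P(1−P) = 1.05² × 0.1185 = 0.13063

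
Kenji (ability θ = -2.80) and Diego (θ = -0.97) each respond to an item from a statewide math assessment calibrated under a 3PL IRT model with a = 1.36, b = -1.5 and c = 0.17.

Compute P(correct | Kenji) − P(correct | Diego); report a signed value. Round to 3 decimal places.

-0.437

P(θ) = c + (1 − c) · 1 / (1 + exp(−a(θ − b)))
P(Kenji) = 0.2910  [exponent -1.7680]
P(Diego) = 0.7284  [exponent 0.7208]
Difference = 0.2910 − 0.7284 = -0.4374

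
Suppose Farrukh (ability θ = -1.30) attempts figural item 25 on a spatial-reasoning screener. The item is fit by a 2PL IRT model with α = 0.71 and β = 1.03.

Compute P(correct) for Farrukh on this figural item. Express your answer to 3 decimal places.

P(θ) = 1 / (1 + exp(−α(θ − β)))
Exponent: 0.71 × (-1.30 − 1.03) = -1.6543
1/(1 + e^{1.6543}) = 0.1605

0.161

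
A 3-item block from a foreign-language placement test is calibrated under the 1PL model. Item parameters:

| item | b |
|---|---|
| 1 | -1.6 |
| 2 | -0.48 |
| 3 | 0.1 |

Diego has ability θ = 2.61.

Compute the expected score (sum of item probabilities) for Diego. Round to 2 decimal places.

2.87

P(θ) = 1 / (1 + exp(−(θ − b)))
P_1 = 1/(1+e^{-4.2100}) = 0.9854
P_2 = 1/(1+e^{-3.0900}) = 0.9565
P_3 = 1/(1+e^{-2.5100}) = 0.9248
E[score] = 0.9854 + 0.9565 + 0.9248 = 2.8667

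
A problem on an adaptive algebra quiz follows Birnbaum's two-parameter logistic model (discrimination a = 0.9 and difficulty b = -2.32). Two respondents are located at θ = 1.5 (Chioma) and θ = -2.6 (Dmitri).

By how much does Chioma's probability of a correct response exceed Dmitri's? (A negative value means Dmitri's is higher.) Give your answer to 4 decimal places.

P(θ) = 1 / (1 + exp(−a(θ − b)))
P(Chioma) = 0.9689  [exponent 3.4380]
P(Dmitri) = 0.4373  [exponent -0.2520]
Difference = 0.9689 − 0.4373 = 0.5315

0.5315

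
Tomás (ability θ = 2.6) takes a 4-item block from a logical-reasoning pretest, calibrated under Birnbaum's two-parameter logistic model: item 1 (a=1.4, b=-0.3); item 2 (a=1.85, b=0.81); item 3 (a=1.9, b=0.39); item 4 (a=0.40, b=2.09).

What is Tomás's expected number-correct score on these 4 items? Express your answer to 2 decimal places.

3.48

P(θ) = 1 / (1 + exp(−a(θ − b)))
P_1 = 1/(1+e^{-4.0600}) = 0.9830
P_2 = 1/(1+e^{-3.3115}) = 0.9648
P_3 = 1/(1+e^{-4.1990}) = 0.9852
P_4 = 1/(1+e^{-0.2040}) = 0.5508
E[score] = 0.9830 + 0.9648 + 0.9852 + 0.5508 = 3.4839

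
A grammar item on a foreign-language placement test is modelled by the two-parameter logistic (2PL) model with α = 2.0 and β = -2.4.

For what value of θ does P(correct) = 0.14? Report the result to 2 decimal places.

P(θ) = 1 / (1 + exp(−α(θ − β)))
logit = ln(0.1400/0.8600) = -1.8153
θ = β + logit/(α) = -2.4 + (-1.8153)/2.0000 = -3.3076

-3.31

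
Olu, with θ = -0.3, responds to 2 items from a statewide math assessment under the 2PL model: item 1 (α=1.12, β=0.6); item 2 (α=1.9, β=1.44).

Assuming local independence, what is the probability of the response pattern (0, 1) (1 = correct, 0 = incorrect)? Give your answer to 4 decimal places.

P(θ) = 1 / (1 + exp(−α(θ − β)))
P_1 = 1/(1+e^{1.0080}) = 0.2674
P_2 = 1/(1+e^{3.3060}) = 0.0354
L = (1−P_1) × P_2 = 0.7326 × 0.0354 = 0.02591

0.0259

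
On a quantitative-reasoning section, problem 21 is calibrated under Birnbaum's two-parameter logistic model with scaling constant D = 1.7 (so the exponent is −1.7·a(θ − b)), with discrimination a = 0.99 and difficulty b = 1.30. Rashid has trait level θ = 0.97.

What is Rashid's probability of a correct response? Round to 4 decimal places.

0.3646

P(θ) = 1 / (1 + exp(−D·a(θ − b)))
Exponent: 1.7 × 0.99 × (0.97 − 1.30) = -0.5554
1/(1 + e^{0.5554}) = 0.3646
P = 0.3646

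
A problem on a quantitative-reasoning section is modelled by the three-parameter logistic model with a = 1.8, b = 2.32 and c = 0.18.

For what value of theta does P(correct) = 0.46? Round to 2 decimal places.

P(theta) = c + (1 − c) · 1 / (1 + exp(−a(theta − b)))
Remove guessing floor: (0.46 − 0.18)/(1 − 0.18) = 0.3415
logit = ln(0.3415/0.6585) = -0.6568
theta = b + logit/(a) = 2.32 + (-0.6568)/1.8000 = 1.9551

1.96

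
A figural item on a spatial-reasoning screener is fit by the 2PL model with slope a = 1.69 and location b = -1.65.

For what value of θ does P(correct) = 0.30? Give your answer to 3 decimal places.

-2.151

P(θ) = 1 / (1 + exp(−a(θ − b)))
logit = ln(0.3000/0.7000) = -0.8473
θ = b + logit/(a) = -1.65 + (-0.8473)/1.6900 = -2.1514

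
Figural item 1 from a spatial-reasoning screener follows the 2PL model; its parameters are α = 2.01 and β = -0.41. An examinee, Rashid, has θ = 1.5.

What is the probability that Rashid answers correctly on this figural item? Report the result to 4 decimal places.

P(θ) = 1 / (1 + exp(−α(θ − β)))
Exponent: 2.01 × (1.5 − (-0.41)) = 3.8391
1/(1 + e^{-3.8391}) = 0.9789

0.9789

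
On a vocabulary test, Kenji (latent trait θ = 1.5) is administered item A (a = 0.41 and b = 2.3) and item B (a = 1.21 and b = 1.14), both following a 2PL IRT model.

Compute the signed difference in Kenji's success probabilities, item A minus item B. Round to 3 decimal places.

-0.188

P(θ) = 1 / (1 + exp(−a(θ − b)))
P_A = 0.4187
P_B = 0.6072
P_A − P_B = -0.1885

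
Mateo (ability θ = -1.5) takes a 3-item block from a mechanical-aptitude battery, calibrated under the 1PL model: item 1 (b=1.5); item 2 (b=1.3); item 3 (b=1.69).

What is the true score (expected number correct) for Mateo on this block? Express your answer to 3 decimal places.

P(θ) = 1 / (1 + exp(−(θ − b)))
P_1 = 1/(1+e^{3.0000}) = 0.0474
P_2 = 1/(1+e^{2.8000}) = 0.0573
P_3 = 1/(1+e^{3.1900}) = 0.0395
E[score] = 0.0474 + 0.0573 + 0.0395 = 0.1443

0.144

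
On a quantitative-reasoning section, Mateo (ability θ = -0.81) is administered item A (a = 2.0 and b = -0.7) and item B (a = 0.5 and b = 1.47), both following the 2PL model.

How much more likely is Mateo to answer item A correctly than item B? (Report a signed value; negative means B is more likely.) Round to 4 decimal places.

0.2029

P(θ) = 1 / (1 + exp(−a(θ − b)))
P_A = 0.4452
P_B = 0.2423
P_A − P_B = 0.2029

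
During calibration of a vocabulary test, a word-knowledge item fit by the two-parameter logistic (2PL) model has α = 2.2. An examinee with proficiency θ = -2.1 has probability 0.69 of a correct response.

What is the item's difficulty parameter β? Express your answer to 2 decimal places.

-2.46

P(θ) = 1 / (1 + exp(−α(θ − β)))
logit(0.69) = ln(0.69/0.31) = 0.8001
β = θ − logit/(α) = -2.1 − 0.8001/2.2000 = -2.4637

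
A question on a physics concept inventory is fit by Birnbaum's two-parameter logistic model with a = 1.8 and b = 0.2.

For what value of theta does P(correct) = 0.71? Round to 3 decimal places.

P(theta) = 1 / (1 + exp(−a(theta − b)))
logit = ln(0.7100/0.2900) = 0.8954
theta = b + logit/(a) = 0.2 + 0.8954/1.8000 = 0.6974

0.697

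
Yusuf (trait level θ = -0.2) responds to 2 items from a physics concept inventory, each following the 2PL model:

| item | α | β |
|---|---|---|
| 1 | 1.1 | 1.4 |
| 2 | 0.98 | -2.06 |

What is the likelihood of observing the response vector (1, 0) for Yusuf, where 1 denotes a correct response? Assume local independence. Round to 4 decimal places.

0.0204

P(θ) = 1 / (1 + exp(−α(θ − β)))
P_1 = 1/(1+e^{1.7600}) = 0.1468
P_2 = 1/(1+e^{-1.8228}) = 0.8609
L = P_1 × (1−P_2) = 0.1468 × 0.1391 = 0.02042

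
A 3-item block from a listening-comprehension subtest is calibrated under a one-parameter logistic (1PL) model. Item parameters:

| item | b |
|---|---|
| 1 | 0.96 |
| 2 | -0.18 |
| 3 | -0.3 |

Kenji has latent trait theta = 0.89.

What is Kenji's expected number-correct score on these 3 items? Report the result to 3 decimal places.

P(theta) = 1 / (1 + exp(−(theta − b)))
P_1 = 1/(1+e^{0.0700}) = 0.4825
P_2 = 1/(1+e^{-1.0700}) = 0.7446
P_3 = 1/(1+e^{-1.1900}) = 0.7667
E[score] = 0.4825 + 0.7446 + 0.7667 = 1.9938

1.994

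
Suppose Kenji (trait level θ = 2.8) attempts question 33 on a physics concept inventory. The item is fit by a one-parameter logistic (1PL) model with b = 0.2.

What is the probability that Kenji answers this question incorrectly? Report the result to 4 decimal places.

0.0691

P(θ) = 1 / (1 + exp(−(θ − b)))
Exponent: (2.8 − 0.2) = 2.6000
1/(1 + e^{-2.6000}) = 0.9309
P = 0.9309
P(incorrect) = 1 − 0.9309 = 0.0691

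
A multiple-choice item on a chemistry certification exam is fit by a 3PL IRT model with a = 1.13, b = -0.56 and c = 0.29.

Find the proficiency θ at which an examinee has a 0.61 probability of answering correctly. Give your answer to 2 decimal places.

-0.74

P(θ) = c + (1 − c) · 1 / (1 + exp(−a(θ − b)))
Remove guessing floor: (0.61 − 0.29)/(1 − 0.29) = 0.4507
logit = ln(0.4507/0.5493) = -0.1978
θ = b + logit/(a) = -0.56 + (-0.1978)/1.1300 = -0.7351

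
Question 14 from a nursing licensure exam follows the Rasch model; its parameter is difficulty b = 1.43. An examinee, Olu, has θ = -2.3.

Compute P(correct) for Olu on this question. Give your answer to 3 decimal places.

P(θ) = 1 / (1 + exp(−(θ − b)))
Exponent: (-2.3 − 1.43) = -3.7300
1/(1 + e^{3.7300}) = 0.0234
P = 0.0234

0.023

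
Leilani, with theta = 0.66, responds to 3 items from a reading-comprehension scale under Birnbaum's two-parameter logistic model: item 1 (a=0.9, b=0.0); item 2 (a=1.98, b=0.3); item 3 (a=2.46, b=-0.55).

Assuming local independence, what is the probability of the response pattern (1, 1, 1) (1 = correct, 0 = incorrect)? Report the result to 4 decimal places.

P(theta) = 1 / (1 + exp(−a(theta − b)))
P_1 = 1/(1+e^{-0.5940}) = 0.6443
P_2 = 1/(1+e^{-0.7128}) = 0.6710
P_3 = 1/(1+e^{-2.9766}) = 0.9515
L = P_1 × P_2 × P_3 = 0.6443 × 0.6710 × 0.9515 = 0.41136

0.4114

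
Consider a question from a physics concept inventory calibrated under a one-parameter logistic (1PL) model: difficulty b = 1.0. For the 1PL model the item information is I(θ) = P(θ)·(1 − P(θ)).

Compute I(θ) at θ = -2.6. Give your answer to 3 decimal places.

0.026

P = 1/(1+e^{3.6000}) = 0.0266
P(1−P) = 0.0266 × 0.9734 = 0.0259
I = P(1−P) = 0.02589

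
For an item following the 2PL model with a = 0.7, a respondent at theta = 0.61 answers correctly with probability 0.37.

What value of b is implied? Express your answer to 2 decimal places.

P(theta) = 1 / (1 + exp(−a(theta − b)))
logit(0.37) = ln(0.37/0.63) = -0.5322
b = theta − logit/(a) = 0.61 − (-0.5322)/0.7000 = 1.3703

1.37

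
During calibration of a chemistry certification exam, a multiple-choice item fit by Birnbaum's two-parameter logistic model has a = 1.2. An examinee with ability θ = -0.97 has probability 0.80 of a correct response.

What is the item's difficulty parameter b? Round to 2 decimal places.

P(θ) = 1 / (1 + exp(−a(θ − b)))
logit(0.80) = ln(0.80/0.20) = 1.3863
b = θ − logit/(a) = -0.97 − 1.3863/1.2000 = -2.1252

-2.13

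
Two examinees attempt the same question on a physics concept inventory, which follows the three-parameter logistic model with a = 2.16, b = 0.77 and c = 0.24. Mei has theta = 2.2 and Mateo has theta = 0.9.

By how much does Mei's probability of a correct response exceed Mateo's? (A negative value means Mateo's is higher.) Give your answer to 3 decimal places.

P(theta) = c + (1 − c) · 1 / (1 + exp(−a(theta − b)))
P(Mei) = 0.9669  [exponent 3.0888]
P(Mateo) = 0.6730  [exponent 0.2808]
Difference = 0.9669 − 0.6730 = 0.2939

0.294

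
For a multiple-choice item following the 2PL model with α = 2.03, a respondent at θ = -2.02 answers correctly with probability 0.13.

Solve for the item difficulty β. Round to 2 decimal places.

-1.08

P(θ) = 1 / (1 + exp(−α(θ − β)))
logit(0.13) = ln(0.13/0.87) = -1.9010
β = θ − logit/(α) = -2.02 − (-1.9010)/2.0300 = -1.0836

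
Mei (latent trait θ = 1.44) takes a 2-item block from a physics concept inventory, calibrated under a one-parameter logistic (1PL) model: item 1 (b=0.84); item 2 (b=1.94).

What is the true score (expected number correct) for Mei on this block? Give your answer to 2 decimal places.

P(θ) = 1 / (1 + exp(−(θ − b)))
P_1 = 1/(1+e^{-0.6000}) = 0.6457
P_2 = 1/(1+e^{0.5000}) = 0.3775
E[score] = 0.6457 + 0.3775 = 1.0232

1.02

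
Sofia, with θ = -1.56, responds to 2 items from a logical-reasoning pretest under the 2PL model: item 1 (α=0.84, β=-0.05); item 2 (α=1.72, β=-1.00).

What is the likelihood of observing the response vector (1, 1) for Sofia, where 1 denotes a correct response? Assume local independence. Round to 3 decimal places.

P(θ) = 1 / (1 + exp(−α(θ − β)))
P_1 = 1/(1+e^{1.2684}) = 0.2195
P_2 = 1/(1+e^{0.9632}) = 0.2762
L = P_1 × P_2 = 0.2195 × 0.2762 = 0.06064

0.061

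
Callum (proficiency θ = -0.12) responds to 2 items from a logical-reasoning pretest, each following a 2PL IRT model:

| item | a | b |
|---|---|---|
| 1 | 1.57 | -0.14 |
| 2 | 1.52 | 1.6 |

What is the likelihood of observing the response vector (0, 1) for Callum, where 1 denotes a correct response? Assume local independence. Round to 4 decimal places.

0.0336

P(θ) = 1 / (1 + exp(−a(θ − b)))
P_1 = 1/(1+e^{-0.0314}) = 0.5078
P_2 = 1/(1+e^{2.6144}) = 0.0682
L = (1−P_1) × P_2 = 0.4922 × 0.0682 = 0.03357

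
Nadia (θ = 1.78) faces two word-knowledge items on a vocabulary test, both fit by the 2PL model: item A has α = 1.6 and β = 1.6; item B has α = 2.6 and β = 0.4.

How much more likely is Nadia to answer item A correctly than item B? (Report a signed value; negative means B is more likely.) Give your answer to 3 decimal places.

-0.402

P(θ) = 1 / (1 + exp(−α(θ − β)))
P_A = 0.5715
P_B = 0.9731
P_A − P_B = -0.4016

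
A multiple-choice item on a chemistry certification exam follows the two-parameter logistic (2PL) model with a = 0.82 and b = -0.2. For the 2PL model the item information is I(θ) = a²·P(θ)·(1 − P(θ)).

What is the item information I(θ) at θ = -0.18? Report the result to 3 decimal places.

0.168

P = 1/(1+e^{-0.0164}) = 0.5041
P(1−P) = 0.5041 × 0.4959 = 0.2500
I = a² × P(1−P) = 0.82² × 0.2500 = 0.16809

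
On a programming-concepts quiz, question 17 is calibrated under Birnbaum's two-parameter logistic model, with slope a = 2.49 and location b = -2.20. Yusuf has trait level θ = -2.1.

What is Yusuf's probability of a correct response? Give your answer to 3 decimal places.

0.562

P(θ) = 1 / (1 + exp(−a(θ − b)))
Exponent: 2.49 × (-2.1 − (-2.20)) = 0.2490
1/(1 + e^{-0.2490}) = 0.5619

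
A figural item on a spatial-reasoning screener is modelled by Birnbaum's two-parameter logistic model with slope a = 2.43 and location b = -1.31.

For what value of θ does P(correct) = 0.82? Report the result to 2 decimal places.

P(θ) = 1 / (1 + exp(−a(θ − b)))
logit = ln(0.8200/0.1800) = 1.5163
θ = b + logit/(a) = -1.31 + 1.5163/2.4300 = -0.6860

-0.69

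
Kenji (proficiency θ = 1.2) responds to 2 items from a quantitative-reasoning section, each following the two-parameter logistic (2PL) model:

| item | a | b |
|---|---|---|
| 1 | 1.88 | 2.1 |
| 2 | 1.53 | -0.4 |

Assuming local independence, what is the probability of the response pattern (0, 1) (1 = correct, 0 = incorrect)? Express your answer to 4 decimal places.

0.7773

P(θ) = 1 / (1 + exp(−a(θ − b)))
P_1 = 1/(1+e^{1.6920}) = 0.1555
P_2 = 1/(1+e^{-2.4480}) = 0.9204
L = (1−P_1) × P_2 = 0.8445 × 0.9204 = 0.77728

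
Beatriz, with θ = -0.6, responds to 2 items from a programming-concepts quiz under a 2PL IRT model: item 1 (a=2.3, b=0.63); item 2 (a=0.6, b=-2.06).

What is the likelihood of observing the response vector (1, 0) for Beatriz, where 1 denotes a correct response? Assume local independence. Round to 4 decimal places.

P(θ) = 1 / (1 + exp(−a(θ − b)))
P_1 = 1/(1+e^{2.8290}) = 0.0558
P_2 = 1/(1+e^{-0.8760}) = 0.7060
L = P_1 × (1−P_2) = 0.0558 × 0.2940 = 0.01640

0.0164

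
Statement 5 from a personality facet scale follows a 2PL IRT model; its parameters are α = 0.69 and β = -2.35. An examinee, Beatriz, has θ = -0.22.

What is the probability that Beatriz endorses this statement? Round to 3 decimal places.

P(θ) = 1 / (1 + exp(−α(θ − β)))
Exponent: 0.69 × (-0.22 − (-2.35)) = 1.4697
1/(1 + e^{-1.4697}) = 0.8130

0.813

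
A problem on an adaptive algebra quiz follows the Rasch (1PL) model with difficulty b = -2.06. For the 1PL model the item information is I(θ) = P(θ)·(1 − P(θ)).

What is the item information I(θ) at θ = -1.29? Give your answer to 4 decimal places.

P = 1/(1+e^{-0.7700}) = 0.6835
P(1−P) = 0.6835 × 0.3165 = 0.2163
I = P(1−P) = 0.21632

0.2163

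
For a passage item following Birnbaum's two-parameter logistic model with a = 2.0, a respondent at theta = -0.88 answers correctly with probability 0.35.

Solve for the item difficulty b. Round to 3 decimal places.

-0.570

P(theta) = 1 / (1 + exp(−a(theta − b)))
logit(0.35) = ln(0.35/0.65) = -0.6190
b = theta − logit/(a) = -0.88 − (-0.6190)/2.0000 = -0.5705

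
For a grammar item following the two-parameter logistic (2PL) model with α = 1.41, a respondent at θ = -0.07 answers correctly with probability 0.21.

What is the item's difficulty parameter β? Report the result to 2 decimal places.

P(θ) = 1 / (1 + exp(−α(θ − β)))
logit(0.21) = ln(0.21/0.79) = -1.3249
β = θ − logit/(α) = -0.07 − (-1.3249)/1.4100 = 0.8697

0.87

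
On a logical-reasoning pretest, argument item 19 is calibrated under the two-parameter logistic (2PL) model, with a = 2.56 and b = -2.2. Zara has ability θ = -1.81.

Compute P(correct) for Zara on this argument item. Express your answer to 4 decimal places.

P(θ) = 1 / (1 + exp(−a(θ − b)))
Exponent: 2.56 × (-1.81 − (-2.2)) = 0.9984
1/(1 + e^{-0.9984}) = 0.7307

0.7307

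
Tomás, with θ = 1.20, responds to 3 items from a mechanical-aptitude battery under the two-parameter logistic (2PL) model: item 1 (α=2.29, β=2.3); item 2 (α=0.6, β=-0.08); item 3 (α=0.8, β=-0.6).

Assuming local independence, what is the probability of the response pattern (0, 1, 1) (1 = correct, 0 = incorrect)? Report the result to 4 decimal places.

0.5111

P(θ) = 1 / (1 + exp(−α(θ − β)))
P_1 = 1/(1+e^{2.5190}) = 0.0745
P_2 = 1/(1+e^{-0.7680}) = 0.6831
P_3 = 1/(1+e^{-1.4400}) = 0.8085
L = (1−P_1) × P_2 × P_3 = 0.9255 × 0.6831 × 0.8085 = 0.51108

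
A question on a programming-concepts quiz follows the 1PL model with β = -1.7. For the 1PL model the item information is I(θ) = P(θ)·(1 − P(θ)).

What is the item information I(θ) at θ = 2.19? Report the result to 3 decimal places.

0.020

P = 1/(1+e^{-3.8900}) = 0.9800
P(1−P) = 0.9800 × 0.0200 = 0.0196
I = P(1−P) = 0.01963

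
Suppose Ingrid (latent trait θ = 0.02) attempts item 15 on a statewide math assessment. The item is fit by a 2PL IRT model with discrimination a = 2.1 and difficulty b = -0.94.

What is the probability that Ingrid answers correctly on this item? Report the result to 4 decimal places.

P(θ) = 1 / (1 + exp(−a(θ − b)))
Exponent: 2.1 × (0.02 − (-0.94)) = 2.0160
1/(1 + e^{-2.0160}) = 0.8825

0.8825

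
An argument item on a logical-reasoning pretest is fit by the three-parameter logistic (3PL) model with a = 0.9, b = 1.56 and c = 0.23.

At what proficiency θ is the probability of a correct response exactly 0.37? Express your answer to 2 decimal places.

-0.11

P(θ) = c + (1 − c) · 1 / (1 + exp(−a(θ − b)))
Remove guessing floor: (0.37 − 0.23)/(1 − 0.23) = 0.1818
logit = ln(0.1818/0.8182) = -1.5041
θ = b + logit/(a) = 1.56 + (-1.5041)/0.9000 = -0.1112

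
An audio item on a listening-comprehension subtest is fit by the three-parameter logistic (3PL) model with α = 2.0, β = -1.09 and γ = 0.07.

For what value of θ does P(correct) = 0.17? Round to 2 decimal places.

P(θ) = γ + (1 − γ) · 1 / (1 + exp(−α(θ − β)))
Remove guessing floor: (0.17 − 0.07)/(1 − 0.07) = 0.1075
logit = ln(0.1075/0.8925) = -2.1163
θ = β + logit/(α) = -1.09 + (-2.1163)/2.0000 = -2.1481

-2.15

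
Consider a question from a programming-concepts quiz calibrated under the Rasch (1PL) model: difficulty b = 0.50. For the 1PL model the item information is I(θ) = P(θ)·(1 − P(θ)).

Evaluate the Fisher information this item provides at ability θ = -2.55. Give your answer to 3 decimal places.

P = 1/(1+e^{3.0500}) = 0.0452
P(1−P) = 0.0452 × 0.9548 = 0.0432
I = P(1−P) = 0.04317

0.043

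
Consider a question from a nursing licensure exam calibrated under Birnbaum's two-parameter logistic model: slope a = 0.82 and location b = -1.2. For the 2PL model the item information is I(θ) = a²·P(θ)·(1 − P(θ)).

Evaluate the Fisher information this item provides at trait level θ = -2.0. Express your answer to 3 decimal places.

P = 1/(1+e^{0.6560}) = 0.3416
P(1−P) = 0.3416 × 0.6584 = 0.2249
I = a² × P(1−P) = 0.82² × 0.2249 = 0.15124

0.151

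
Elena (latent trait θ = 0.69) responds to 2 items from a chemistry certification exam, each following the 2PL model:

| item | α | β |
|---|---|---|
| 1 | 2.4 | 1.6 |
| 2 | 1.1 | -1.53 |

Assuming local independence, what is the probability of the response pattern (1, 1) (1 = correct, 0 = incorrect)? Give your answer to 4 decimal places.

0.0931

P(θ) = 1 / (1 + exp(−α(θ − β)))
P_1 = 1/(1+e^{2.1840}) = 0.1012
P_2 = 1/(1+e^{-2.4420}) = 0.9200
L = P_1 × P_2 = 0.1012 × 0.9200 = 0.09310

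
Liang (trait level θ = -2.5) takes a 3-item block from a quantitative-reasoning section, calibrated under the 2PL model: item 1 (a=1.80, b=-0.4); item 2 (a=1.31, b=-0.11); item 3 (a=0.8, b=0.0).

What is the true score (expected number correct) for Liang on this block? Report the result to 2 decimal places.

P(θ) = 1 / (1 + exp(−a(θ − b)))
P_1 = 1/(1+e^{3.7800}) = 0.0223
P_2 = 1/(1+e^{3.1309}) = 0.0419
P_3 = 1/(1+e^{2.0000}) = 0.1192
E[score] = 0.0223 + 0.0419 + 0.1192 = 0.1834

0.18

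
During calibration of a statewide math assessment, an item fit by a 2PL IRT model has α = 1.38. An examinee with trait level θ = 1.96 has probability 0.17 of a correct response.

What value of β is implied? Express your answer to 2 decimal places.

P(θ) = 1 / (1 + exp(−α(θ − β)))
logit(0.17) = ln(0.17/0.83) = -1.5856
β = θ − logit/(α) = 1.96 − (-1.5856)/1.3800 = 3.1090

3.11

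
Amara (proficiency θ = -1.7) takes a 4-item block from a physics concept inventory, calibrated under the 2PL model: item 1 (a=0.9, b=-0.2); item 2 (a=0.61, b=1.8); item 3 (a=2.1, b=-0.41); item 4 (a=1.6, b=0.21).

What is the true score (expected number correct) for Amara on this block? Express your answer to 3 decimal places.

P(θ) = 1 / (1 + exp(−a(θ − b)))
P_1 = 1/(1+e^{1.3500}) = 0.2059
P_2 = 1/(1+e^{2.1350}) = 0.1057
P_3 = 1/(1+e^{2.7090}) = 0.0624
P_4 = 1/(1+e^{3.0560}) = 0.0450
E[score] = 0.2059 + 0.1057 + 0.0624 + 0.0450 = 0.4190

0.419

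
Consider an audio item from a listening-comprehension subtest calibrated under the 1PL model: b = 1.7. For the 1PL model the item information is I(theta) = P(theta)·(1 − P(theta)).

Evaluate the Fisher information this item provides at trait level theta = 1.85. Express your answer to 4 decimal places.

0.2486

P = 1/(1+e^{-0.1500}) = 0.5374
P(1−P) = 0.5374 × 0.4626 = 0.2486
I = P(1−P) = 0.24860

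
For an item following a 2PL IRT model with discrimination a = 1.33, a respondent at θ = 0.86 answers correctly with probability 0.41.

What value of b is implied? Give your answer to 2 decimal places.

P(θ) = 1 / (1 + exp(−a(θ − b)))
logit(0.41) = ln(0.41/0.59) = -0.3640
b = θ − logit/(a) = 0.86 − (-0.3640)/1.3300 = 1.1337

1.13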